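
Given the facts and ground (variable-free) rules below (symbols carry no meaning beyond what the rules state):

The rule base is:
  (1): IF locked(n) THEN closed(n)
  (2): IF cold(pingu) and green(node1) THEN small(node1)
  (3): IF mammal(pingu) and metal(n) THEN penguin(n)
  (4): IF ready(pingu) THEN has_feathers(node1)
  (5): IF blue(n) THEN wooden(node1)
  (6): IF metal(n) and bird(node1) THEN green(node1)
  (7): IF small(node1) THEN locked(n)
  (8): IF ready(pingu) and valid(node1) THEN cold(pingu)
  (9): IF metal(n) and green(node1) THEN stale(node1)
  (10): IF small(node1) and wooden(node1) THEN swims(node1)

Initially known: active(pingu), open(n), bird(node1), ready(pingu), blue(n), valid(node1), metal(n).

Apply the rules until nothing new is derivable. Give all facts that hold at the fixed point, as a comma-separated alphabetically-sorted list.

active(pingu), bird(node1), blue(n), closed(n), cold(pingu), green(node1), has_feathers(node1), locked(n), metal(n), open(n), ready(pingu), small(node1), stale(node1), swims(node1), valid(node1), wooden(node1)

Round 1: (4) [IF ready(pingu) THEN has_feathers(node1)]; (5) [IF blue(n) THEN wooden(node1)]; (6) [IF metal(n) and bird(node1) THEN green(node1)]; (8) [IF ready(pingu) and valid(node1) THEN cold(pingu)]. Adds has_feathers(node1), wooden(node1), green(node1), cold(pingu).
Round 2: (2) [IF cold(pingu) and green(node1) THEN small(node1)]; (9) [IF metal(n) and green(node1) THEN stale(node1)]. Adds small(node1), stale(node1).
Round 3: (7) [IF small(node1) THEN locked(n)]; (10) [IF small(node1) and wooden(node1) THEN swims(node1)]. Adds locked(n), swims(node1).
Round 4: (1) [IF locked(n) THEN closed(n)]. Adds closed(n).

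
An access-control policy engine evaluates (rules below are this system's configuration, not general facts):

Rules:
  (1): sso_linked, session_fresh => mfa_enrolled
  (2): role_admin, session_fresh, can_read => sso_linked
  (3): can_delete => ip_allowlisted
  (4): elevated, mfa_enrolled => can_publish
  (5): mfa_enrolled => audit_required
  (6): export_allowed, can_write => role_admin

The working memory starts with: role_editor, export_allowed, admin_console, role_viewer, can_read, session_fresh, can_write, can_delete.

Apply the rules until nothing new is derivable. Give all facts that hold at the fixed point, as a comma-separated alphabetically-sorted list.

Round 1: (3) [can_delete => ip_allowlisted]; (6) [export_allowed, can_write => role_admin]. Adds ip_allowlisted, role_admin.
Round 2: (2) [role_admin, session_fresh, can_read => sso_linked]. Adds sso_linked.
Round 3: (1) [sso_linked, session_fresh => mfa_enrolled]. Adds mfa_enrolled.
Round 4: (5) [mfa_enrolled => audit_required]. Adds audit_required.

admin_console, audit_required, can_delete, can_read, can_write, export_allowed, ip_allowlisted, mfa_enrolled, role_admin, role_editor, role_viewer, session_fresh, sso_linked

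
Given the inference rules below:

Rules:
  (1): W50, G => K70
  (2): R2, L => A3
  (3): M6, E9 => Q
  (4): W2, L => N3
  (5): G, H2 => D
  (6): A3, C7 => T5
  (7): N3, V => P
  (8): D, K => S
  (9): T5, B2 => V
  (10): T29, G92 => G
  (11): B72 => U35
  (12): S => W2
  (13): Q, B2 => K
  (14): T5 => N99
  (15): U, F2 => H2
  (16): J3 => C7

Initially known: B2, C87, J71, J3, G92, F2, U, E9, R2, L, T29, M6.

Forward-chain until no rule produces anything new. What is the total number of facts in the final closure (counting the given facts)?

26

Round 1 fires (2), (3), (10), (15), (16), giving A3, Q, G, H2, C7.
Round 2 fires (5), (6), (13), giving D, T5, K.
Round 3 fires (8), (9), (14), giving S, V, N99.
Round 4 fires (12), giving W2.
Round 5 fires (4), giving N3.
Round 6 fires (7), giving P.
Closure: {A3, B2, C7, C87, D, E9, F2, G, G92, H2, J3, J71, K, L, M6, N3, N99, P, Q, R2, S, T29, T5, U, V, W2} — 26 facts.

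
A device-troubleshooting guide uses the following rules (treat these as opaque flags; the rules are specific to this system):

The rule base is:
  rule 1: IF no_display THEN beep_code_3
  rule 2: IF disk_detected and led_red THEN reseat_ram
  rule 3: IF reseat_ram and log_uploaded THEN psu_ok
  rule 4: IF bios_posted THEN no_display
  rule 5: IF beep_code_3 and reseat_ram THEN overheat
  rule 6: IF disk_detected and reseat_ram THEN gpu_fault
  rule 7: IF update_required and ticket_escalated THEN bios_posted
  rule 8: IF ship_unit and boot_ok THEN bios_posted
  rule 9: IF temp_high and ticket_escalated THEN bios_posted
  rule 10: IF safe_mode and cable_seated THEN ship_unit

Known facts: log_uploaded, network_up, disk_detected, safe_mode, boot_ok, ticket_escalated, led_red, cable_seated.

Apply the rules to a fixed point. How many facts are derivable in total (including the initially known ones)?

16

Round 1 fires rule 2, rule 10, giving reseat_ram, ship_unit.
Round 2 fires rule 3, rule 6, rule 8, giving psu_ok, gpu_fault, bios_posted.
Round 3 fires rule 4, giving no_display.
Round 4 fires rule 1, giving beep_code_3.
Round 5 fires rule 5, giving overheat.
Closure: {beep_code_3, bios_posted, boot_ok, cable_seated, disk_detected, gpu_fault, led_red, log_uploaded, network_up, no_display, overheat, psu_ok, reseat_ram, safe_mode, ship_unit, ticket_escalated} — 16 facts.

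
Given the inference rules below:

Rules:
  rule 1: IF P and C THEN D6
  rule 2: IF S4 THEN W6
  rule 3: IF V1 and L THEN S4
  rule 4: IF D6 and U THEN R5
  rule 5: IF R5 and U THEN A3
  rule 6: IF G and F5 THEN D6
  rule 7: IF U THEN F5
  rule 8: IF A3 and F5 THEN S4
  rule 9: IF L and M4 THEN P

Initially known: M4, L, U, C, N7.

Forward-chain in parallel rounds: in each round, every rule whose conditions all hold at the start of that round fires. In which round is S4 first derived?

5

Round 1: rule 7 [IF U THEN F5]; rule 9 [IF L and M4 THEN P]. Adds F5, P.
Round 2: rule 1 [IF P and C THEN D6]. Adds D6.
Round 3: rule 4 [IF D6 and U THEN R5]. Adds R5.
Round 4: rule 5 [IF R5 and U THEN A3]. Adds A3.
Round 5: rule 8 [IF A3 and F5 THEN S4]. Adds S4.
S4 first appears in round 5.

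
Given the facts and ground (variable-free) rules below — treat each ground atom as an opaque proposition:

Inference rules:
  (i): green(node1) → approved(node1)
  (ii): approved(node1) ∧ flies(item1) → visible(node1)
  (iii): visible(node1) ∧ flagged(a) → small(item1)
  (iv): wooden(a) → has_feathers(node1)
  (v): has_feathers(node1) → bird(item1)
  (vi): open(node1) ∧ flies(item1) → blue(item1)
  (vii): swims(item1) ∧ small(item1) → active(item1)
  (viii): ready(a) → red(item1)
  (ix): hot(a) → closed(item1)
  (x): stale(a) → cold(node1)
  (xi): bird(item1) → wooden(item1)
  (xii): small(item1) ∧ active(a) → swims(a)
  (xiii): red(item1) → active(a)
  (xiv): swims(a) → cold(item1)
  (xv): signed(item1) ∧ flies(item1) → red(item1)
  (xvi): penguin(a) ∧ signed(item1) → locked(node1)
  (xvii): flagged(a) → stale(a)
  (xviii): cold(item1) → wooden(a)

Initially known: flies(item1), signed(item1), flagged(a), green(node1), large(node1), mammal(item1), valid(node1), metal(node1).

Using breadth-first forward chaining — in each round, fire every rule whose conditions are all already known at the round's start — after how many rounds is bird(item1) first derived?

8

Round 1: (i) [green(node1) → approved(node1)]; (xv) [signed(item1) ∧ flies(item1) → red(item1)]; (xvii) [flagged(a) → stale(a)]. Adds approved(node1), red(item1), stale(a).
Round 2: (ii) [approved(node1) ∧ flies(item1) → visible(node1)]; (x) [stale(a) → cold(node1)]; (xiii) [red(item1) → active(a)]. Adds visible(node1), cold(node1), active(a).
Round 3: (iii) [visible(node1) ∧ flagged(a) → small(item1)]. Adds small(item1).
Round 4: (xii) [small(item1) ∧ active(a) → swims(a)]. Adds swims(a).
Round 5: (xiv) [swims(a) → cold(item1)]. Adds cold(item1).
Round 6: (xviii) [cold(item1) → wooden(a)]. Adds wooden(a).
Round 7: (iv) [wooden(a) → has_feathers(node1)]. Adds has_feathers(node1).
Round 8: (v) [has_feathers(node1) → bird(item1)]. Adds bird(item1).
bird(item1) first appears in round 8.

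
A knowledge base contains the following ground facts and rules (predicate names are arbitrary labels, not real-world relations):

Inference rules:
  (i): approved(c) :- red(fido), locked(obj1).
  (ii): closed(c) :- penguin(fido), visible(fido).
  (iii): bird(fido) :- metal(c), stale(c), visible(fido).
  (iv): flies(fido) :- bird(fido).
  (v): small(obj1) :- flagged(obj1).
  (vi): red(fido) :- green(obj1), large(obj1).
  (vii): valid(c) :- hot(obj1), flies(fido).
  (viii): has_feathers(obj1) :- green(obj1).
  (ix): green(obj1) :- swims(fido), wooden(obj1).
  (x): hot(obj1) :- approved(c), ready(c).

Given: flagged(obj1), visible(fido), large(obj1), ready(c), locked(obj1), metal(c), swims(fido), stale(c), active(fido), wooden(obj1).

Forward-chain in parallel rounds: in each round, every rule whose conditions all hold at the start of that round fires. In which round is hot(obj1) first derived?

Round 1: (iii) [bird(fido) :- metal(c), stale(c), visible(fido).]; (v) [small(obj1) :- flagged(obj1).]; (ix) [green(obj1) :- swims(fido), wooden(obj1).]. Adds bird(fido), small(obj1), green(obj1).
Round 2: (iv) [flies(fido) :- bird(fido).]; (vi) [red(fido) :- green(obj1), large(obj1).]; (viii) [has_feathers(obj1) :- green(obj1).]. Adds flies(fido), red(fido), has_feathers(obj1).
Round 3: (i) [approved(c) :- red(fido), locked(obj1).]. Adds approved(c).
Round 4: (x) [hot(obj1) :- approved(c), ready(c).]. Adds hot(obj1).
hot(obj1) first appears in round 4.

4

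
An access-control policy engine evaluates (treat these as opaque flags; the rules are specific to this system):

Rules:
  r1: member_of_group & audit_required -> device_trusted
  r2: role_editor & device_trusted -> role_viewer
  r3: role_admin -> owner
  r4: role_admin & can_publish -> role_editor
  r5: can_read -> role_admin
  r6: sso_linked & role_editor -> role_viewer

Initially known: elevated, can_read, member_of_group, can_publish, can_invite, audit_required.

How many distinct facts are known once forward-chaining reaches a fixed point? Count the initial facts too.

11

Round 1: r1 [member_of_group & audit_required -> device_trusted]; r5 [can_read -> role_admin]. New: device_trusted, role_admin.
Round 2: r3 [role_admin -> owner]; r4 [role_admin & can_publish -> role_editor]. New: owner, role_editor.
Round 3: r2 [role_editor & device_trusted -> role_viewer]. New: role_viewer.
Closure: {audit_required, can_invite, can_publish, can_read, device_trusted, elevated, member_of_group, owner, role_admin, role_editor, role_viewer} — 11 facts.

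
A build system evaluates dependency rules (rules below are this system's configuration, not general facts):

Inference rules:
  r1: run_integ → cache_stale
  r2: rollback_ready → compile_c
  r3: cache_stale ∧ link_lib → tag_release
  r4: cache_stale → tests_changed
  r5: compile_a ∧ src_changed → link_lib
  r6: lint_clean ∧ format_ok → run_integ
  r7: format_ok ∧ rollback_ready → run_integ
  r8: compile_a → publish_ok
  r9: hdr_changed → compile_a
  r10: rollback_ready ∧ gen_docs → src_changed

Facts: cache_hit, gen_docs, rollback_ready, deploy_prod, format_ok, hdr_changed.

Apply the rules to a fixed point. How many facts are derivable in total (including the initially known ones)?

Round 1: r2 [rollback_ready → compile_c]; r7 [format_ok ∧ rollback_ready → run_integ]; r9 [hdr_changed → compile_a]; r10 [rollback_ready ∧ gen_docs → src_changed]. Adds compile_c, run_integ, compile_a, src_changed.
Round 2: r1 [run_integ → cache_stale]; r5 [compile_a ∧ src_changed → link_lib]; r8 [compile_a → publish_ok]. Adds cache_stale, link_lib, publish_ok.
Round 3: r3 [cache_stale ∧ link_lib → tag_release]; r4 [cache_stale → tests_changed]. Adds tag_release, tests_changed.
Closure: {cache_hit, cache_stale, compile_a, compile_c, deploy_prod, format_ok, gen_docs, hdr_changed, link_lib, publish_ok, rollback_ready, run_integ, src_changed, tag_release, tests_changed} — 15 facts.

15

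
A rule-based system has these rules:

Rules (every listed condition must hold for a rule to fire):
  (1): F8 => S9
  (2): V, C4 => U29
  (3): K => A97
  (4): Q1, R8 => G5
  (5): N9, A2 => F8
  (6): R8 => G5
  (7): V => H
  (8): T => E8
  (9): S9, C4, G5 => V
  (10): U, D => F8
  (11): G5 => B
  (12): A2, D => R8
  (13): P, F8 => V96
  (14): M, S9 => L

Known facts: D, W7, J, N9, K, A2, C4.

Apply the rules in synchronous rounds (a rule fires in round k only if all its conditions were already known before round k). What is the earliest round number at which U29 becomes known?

4

Round 1: (3) [K => A97]; (5) [N9, A2 => F8]; (12) [A2, D => R8]. Adds A97, F8, R8.
Round 2: (1) [F8 => S9]; (6) [R8 => G5]. Adds S9, G5.
Round 3: (9) [S9, C4, G5 => V]; (11) [G5 => B]. Adds V, B.
Round 4: (2) [V, C4 => U29]; (7) [V => H]. Adds U29, H.
U29 first appears in round 4.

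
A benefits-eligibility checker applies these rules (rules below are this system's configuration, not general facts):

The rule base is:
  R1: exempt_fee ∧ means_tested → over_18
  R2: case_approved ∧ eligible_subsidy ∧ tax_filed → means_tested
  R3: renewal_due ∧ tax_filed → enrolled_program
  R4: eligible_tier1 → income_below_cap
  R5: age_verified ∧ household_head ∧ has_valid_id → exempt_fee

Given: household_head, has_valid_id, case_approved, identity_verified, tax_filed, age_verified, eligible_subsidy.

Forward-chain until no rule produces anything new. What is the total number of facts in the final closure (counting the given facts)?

Round 1 fires R2, R5, giving means_tested, exempt_fee.
Round 2 fires R1, giving over_18.
Closure: {age_verified, case_approved, eligible_subsidy, exempt_fee, has_valid_id, household_head, identity_verified, means_tested, over_18, tax_filed} — 10 facts.

10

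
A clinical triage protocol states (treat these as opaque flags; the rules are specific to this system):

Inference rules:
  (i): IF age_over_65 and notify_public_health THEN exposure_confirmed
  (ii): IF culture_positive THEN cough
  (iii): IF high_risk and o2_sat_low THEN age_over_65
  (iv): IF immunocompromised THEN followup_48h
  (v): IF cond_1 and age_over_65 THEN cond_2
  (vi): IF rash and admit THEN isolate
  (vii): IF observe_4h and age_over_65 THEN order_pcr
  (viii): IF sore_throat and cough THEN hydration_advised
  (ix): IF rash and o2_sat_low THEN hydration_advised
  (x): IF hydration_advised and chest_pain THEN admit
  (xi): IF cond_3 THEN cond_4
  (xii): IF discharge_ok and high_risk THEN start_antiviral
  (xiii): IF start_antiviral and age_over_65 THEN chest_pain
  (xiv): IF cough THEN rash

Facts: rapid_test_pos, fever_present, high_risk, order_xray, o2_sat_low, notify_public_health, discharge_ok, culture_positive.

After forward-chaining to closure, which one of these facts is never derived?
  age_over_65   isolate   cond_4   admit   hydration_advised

Round 1: (ii) [IF culture_positive THEN cough]; (iii) [IF high_risk and o2_sat_low THEN age_over_65]; (xii) [IF discharge_ok and high_risk THEN start_antiviral]. Adds cough, age_over_65, start_antiviral.
Round 2: (i) [IF age_over_65 and notify_public_health THEN exposure_confirmed]; (xiii) [IF start_antiviral and age_over_65 THEN chest_pain]; (xiv) [IF cough THEN rash]. Adds exposure_confirmed, chest_pain, rash.
Round 3: (ix) [IF rash and o2_sat_low THEN hydration_advised]. Adds hydration_advised.
Round 4: (x) [IF hydration_advised and chest_pain THEN admit]. Adds admit.
Round 5: (vi) [IF rash and admit THEN isolate]. Adds isolate.
Derived: admit (round 4), isolate (round 5), hydration_advised (round 3), age_over_65 (round 1). cond_4 never appears in any round.

cond_4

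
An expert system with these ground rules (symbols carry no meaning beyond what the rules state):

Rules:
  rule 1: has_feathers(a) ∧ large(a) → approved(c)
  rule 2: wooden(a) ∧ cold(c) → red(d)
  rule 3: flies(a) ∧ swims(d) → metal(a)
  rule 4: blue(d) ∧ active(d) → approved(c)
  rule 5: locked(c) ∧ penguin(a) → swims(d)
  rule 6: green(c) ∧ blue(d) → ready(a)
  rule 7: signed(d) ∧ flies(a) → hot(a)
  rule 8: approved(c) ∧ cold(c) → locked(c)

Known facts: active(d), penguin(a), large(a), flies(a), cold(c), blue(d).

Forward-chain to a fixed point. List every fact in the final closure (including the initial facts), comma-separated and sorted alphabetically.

active(d), approved(c), blue(d), cold(c), flies(a), large(a), locked(c), metal(a), penguin(a), swims(d)

Round 1 fires rule 4, giving approved(c).
Round 2 fires rule 8, giving locked(c).
Round 3 fires rule 5, giving swims(d).
Round 4 fires rule 3, giving metal(a).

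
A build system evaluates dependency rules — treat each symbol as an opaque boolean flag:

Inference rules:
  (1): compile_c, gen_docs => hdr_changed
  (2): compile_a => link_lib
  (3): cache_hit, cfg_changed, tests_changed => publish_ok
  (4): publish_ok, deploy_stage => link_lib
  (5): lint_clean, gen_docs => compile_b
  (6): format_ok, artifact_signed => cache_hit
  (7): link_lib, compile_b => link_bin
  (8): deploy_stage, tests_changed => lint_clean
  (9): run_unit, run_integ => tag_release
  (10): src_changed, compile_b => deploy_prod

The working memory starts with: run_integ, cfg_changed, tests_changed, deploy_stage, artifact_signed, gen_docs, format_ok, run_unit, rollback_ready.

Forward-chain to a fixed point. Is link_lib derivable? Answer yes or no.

yes

Round 1 fires (6), (8), (9), giving cache_hit, lint_clean, tag_release.
Round 2 fires (3), (5), giving publish_ok, compile_b.
Round 3 fires (4), giving link_lib.
Round 4 fires (7), giving link_bin.
link_lib appears in round 3, so it is derivable.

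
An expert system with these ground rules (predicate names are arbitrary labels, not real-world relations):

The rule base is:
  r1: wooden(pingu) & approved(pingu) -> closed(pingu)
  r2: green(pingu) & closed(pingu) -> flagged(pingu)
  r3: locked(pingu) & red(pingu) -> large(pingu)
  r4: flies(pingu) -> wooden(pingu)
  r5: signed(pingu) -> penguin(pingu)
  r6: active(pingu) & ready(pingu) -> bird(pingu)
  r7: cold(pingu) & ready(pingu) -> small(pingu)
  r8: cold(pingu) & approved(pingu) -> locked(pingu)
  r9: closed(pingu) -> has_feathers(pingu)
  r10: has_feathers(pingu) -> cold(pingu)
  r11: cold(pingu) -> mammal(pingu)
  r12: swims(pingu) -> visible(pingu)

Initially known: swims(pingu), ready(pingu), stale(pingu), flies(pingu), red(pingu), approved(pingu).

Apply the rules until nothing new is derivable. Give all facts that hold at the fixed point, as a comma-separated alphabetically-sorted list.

[1] r4 [flies(pingu) -> wooden(pingu)]; r12 [swims(pingu) -> visible(pingu)]. ⇒ new: wooden(pingu), visible(pingu).
[2] r1 [wooden(pingu) & approved(pingu) -> closed(pingu)]. ⇒ new: closed(pingu).
[3] r9 [closed(pingu) -> has_feathers(pingu)]. ⇒ new: has_feathers(pingu).
[4] r10 [has_feathers(pingu) -> cold(pingu)]. ⇒ new: cold(pingu).
[5] r7 [cold(pingu) & ready(pingu) -> small(pingu)]; r8 [cold(pingu) & approved(pingu) -> locked(pingu)]; r11 [cold(pingu) -> mammal(pingu)]. ⇒ new: small(pingu), locked(pingu), mammal(pingu).
[6] r3 [locked(pingu) & red(pingu) -> large(pingu)]. ⇒ new: large(pingu).

approved(pingu), closed(pingu), cold(pingu), flies(pingu), has_feathers(pingu), large(pingu), locked(pingu), mammal(pingu), ready(pingu), red(pingu), small(pingu), stale(pingu), swims(pingu), visible(pingu), wooden(pingu)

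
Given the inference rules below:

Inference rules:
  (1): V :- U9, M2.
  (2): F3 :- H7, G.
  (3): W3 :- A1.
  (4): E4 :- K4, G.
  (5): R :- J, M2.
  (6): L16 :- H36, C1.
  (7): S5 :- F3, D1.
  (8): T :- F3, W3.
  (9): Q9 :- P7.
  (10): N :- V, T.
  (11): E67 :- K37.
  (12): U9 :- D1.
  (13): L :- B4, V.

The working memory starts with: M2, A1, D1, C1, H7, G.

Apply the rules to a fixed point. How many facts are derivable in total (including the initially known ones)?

Round 1: (2) [F3 :- H7, G.]; (3) [W3 :- A1.]; (12) [U9 :- D1.]. New: F3, W3, U9.
Round 2: (1) [V :- U9, M2.]; (7) [S5 :- F3, D1.]; (8) [T :- F3, W3.]. New: V, S5, T.
Round 3: (10) [N :- V, T.]. New: N.
Closure: {A1, C1, D1, F3, G, H7, M2, N, S5, T, U9, V, W3} — 13 facts.

13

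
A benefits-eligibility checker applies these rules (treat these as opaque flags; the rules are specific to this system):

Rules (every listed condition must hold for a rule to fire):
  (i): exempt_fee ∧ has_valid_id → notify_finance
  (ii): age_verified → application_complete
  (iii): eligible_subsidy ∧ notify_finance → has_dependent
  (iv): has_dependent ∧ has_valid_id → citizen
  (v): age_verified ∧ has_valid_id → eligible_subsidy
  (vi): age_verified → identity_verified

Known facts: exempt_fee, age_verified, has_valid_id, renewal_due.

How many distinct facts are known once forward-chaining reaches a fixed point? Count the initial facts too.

10

Round 1 — (i), (ii), (v), (vi), derive notify_finance, application_complete, eligible_subsidy, identity_verified.
Round 2 — (iii), derive has_dependent.
Round 3 — (iv), derive citizen.
Closure: {age_verified, application_complete, citizen, eligible_subsidy, exempt_fee, has_dependent, has_valid_id, identity_verified, notify_finance, renewal_due} — 10 facts.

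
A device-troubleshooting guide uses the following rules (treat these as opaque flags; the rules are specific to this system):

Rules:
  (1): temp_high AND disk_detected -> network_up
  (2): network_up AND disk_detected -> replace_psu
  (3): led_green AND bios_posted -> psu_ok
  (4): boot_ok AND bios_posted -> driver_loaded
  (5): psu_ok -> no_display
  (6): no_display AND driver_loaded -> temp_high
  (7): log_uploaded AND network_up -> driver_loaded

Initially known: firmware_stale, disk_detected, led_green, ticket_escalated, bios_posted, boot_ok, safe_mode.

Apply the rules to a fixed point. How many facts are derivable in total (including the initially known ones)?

13

[1] (3) [led_green AND bios_posted -> psu_ok]; (4) [boot_ok AND bios_posted -> driver_loaded]. ⇒ new: psu_ok, driver_loaded.
[2] (5) [psu_ok -> no_display]. ⇒ new: no_display.
[3] (6) [no_display AND driver_loaded -> temp_high]. ⇒ new: temp_high.
[4] (1) [temp_high AND disk_detected -> network_up]. ⇒ new: network_up.
[5] (2) [network_up AND disk_detected -> replace_psu]. ⇒ new: replace_psu.
Closure: {bios_posted, boot_ok, disk_detected, driver_loaded, firmware_stale, led_green, network_up, no_display, psu_ok, replace_psu, safe_mode, temp_high, ticket_escalated} — 13 facts.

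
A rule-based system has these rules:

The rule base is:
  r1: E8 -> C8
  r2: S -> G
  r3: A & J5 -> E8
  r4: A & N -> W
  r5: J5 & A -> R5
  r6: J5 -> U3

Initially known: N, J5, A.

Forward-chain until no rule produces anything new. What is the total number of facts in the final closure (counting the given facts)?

8

Round 1: r3 [A & J5 -> E8]; r4 [A & N -> W]; r5 [J5 & A -> R5]; r6 [J5 -> U3]. New: E8, W, R5, U3.
Round 2: r1 [E8 -> C8]. New: C8.
Closure: {A, C8, E8, J5, N, R5, U3, W} — 8 facts.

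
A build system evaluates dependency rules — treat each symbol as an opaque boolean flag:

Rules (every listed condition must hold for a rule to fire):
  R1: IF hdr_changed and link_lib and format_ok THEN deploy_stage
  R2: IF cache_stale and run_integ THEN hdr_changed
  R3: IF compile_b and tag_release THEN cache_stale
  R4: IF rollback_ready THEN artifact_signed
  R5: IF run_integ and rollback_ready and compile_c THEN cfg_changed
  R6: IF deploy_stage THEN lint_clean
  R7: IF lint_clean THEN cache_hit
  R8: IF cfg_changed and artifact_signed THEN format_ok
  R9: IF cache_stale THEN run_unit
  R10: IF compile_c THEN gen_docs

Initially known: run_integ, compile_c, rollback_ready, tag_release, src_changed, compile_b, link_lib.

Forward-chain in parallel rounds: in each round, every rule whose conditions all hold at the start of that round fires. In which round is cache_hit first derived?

Round 1: R3 [IF compile_b and tag_release THEN cache_stale]; R4 [IF rollback_ready THEN artifact_signed]; R5 [IF run_integ and rollback_ready and compile_c THEN cfg_changed]; R10 [IF compile_c THEN gen_docs]. Adds cache_stale, artifact_signed, cfg_changed, gen_docs.
Round 2: R2 [IF cache_stale and run_integ THEN hdr_changed]; R8 [IF cfg_changed and artifact_signed THEN format_ok]; R9 [IF cache_stale THEN run_unit]. Adds hdr_changed, format_ok, run_unit.
Round 3: R1 [IF hdr_changed and link_lib and format_ok THEN deploy_stage]. Adds deploy_stage.
Round 4: R6 [IF deploy_stage THEN lint_clean]. Adds lint_clean.
Round 5: R7 [IF lint_clean THEN cache_hit]. Adds cache_hit.
cache_hit first appears in round 5.

5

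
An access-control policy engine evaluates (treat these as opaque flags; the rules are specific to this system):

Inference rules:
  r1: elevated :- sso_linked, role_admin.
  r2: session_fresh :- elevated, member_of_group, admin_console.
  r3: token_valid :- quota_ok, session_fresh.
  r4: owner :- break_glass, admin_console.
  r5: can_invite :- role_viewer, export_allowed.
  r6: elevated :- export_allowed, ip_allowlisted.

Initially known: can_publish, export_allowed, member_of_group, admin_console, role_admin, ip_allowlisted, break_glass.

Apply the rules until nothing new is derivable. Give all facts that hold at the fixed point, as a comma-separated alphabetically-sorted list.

admin_console, break_glass, can_publish, elevated, export_allowed, ip_allowlisted, member_of_group, owner, role_admin, session_fresh

Round 1 — r4, r6, derive owner, elevated.
Round 2 — r2, derive session_fresh.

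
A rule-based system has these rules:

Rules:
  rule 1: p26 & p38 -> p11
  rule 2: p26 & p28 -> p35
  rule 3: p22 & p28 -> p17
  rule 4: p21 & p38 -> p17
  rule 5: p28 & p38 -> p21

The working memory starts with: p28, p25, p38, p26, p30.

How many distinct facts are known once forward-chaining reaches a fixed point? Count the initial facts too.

9

Round 1: rule 1 [p26 & p38 -> p11]; rule 2 [p26 & p28 -> p35]; rule 5 [p28 & p38 -> p21]. Adds p11, p35, p21.
Round 2: rule 4 [p21 & p38 -> p17]. Adds p17.
Closure: {p11, p17, p21, p25, p26, p28, p30, p35, p38} — 9 facts.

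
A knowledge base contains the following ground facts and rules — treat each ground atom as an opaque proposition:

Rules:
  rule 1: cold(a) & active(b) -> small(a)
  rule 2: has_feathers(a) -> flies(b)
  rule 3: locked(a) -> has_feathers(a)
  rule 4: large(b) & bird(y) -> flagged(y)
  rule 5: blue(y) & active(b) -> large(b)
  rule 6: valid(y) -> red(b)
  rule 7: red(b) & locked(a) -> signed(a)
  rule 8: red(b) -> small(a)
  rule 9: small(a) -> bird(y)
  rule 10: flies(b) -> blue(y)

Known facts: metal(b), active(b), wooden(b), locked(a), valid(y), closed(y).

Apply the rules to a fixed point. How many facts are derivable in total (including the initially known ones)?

Round 1: rule 3 [locked(a) -> has_feathers(a)]; rule 6 [valid(y) -> red(b)]. New: has_feathers(a), red(b).
Round 2: rule 2 [has_feathers(a) -> flies(b)]; rule 7 [red(b) & locked(a) -> signed(a)]; rule 8 [red(b) -> small(a)]. New: flies(b), signed(a), small(a).
Round 3: rule 9 [small(a) -> bird(y)]; rule 10 [flies(b) -> blue(y)]. New: bird(y), blue(y).
Round 4: rule 5 [blue(y) & active(b) -> large(b)]. New: large(b).
Round 5: rule 4 [large(b) & bird(y) -> flagged(y)]. New: flagged(y).
Closure: {active(b), bird(y), blue(y), closed(y), flagged(y), flies(b), has_feathers(a), large(b), locked(a), metal(b), red(b), signed(a), small(a), valid(y), wooden(b)} — 15 facts.

15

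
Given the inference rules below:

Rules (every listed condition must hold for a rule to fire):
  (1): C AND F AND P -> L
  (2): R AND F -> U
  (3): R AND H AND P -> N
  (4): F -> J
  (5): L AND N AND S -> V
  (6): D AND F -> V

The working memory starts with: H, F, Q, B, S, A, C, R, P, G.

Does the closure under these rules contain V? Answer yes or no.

Round 1 — (1), (2), (3), (4), derive L, U, N, J.
Round 2 — (5), derive V.
V appears in round 2, so it is derivable.

yes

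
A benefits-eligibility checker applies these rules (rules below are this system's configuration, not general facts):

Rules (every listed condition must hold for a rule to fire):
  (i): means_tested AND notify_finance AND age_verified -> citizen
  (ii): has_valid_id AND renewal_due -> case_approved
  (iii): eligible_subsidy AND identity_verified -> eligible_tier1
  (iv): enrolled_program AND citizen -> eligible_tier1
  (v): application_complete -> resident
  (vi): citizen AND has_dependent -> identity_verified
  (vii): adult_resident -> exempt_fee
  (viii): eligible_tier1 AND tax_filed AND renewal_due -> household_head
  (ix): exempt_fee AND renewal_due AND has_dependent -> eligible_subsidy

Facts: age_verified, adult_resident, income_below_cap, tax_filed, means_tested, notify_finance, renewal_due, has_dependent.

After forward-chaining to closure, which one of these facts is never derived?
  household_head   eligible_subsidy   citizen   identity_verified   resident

Round 1: (i) [means_tested AND notify_finance AND age_verified -> citizen]; (vii) [adult_resident -> exempt_fee]. New: citizen, exempt_fee.
Round 2: (vi) [citizen AND has_dependent -> identity_verified]; (ix) [exempt_fee AND renewal_due AND has_dependent -> eligible_subsidy]. New: identity_verified, eligible_subsidy.
Round 3: (iii) [eligible_subsidy AND identity_verified -> eligible_tier1]. New: eligible_tier1.
Round 4: (viii) [eligible_tier1 AND tax_filed AND renewal_due -> household_head]. New: household_head.
Derived: citizen (round 1), eligible_subsidy (round 2), household_head (round 4), identity_verified (round 2). resident never appears in any round.

resident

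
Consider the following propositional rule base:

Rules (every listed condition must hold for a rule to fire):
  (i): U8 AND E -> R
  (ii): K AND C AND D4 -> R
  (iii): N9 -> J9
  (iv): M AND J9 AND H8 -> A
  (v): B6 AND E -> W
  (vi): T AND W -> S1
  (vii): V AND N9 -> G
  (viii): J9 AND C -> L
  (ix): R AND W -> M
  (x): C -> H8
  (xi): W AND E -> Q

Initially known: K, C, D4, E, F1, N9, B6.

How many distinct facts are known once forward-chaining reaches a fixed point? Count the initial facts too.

[1] (ii) [K AND C AND D4 -> R]; (iii) [N9 -> J9]; (v) [B6 AND E -> W]; (x) [C -> H8]. ⇒ new: R, J9, W, H8.
[2] (viii) [J9 AND C -> L]; (ix) [R AND W -> M]; (xi) [W AND E -> Q]. ⇒ new: L, M, Q.
[3] (iv) [M AND J9 AND H8 -> A]. ⇒ new: A.
Closure: {A, B6, C, D4, E, F1, H8, J9, K, L, M, N9, Q, R, W} — 15 facts.

15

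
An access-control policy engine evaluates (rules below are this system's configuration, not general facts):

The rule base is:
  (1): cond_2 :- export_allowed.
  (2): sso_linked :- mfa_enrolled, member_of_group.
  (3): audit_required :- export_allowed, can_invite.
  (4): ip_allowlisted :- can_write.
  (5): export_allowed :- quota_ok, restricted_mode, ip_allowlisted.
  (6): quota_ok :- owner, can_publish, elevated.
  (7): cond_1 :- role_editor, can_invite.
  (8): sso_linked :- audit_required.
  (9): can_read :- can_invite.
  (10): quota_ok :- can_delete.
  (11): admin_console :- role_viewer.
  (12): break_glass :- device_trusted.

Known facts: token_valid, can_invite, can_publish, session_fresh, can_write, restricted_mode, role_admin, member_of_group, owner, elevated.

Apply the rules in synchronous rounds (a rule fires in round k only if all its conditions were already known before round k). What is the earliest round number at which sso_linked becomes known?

4

[1] (4) [ip_allowlisted :- can_write.]; (6) [quota_ok :- owner, can_publish, elevated.]; (9) [can_read :- can_invite.]. ⇒ new: ip_allowlisted, quota_ok, can_read.
[2] (5) [export_allowed :- quota_ok, restricted_mode, ip_allowlisted.]. ⇒ new: export_allowed.
[3] (1) [cond_2 :- export_allowed.]; (3) [audit_required :- export_allowed, can_invite.]. ⇒ new: cond_2, audit_required.
[4] (8) [sso_linked :- audit_required.]. ⇒ new: sso_linked.
sso_linked first appears in round 4.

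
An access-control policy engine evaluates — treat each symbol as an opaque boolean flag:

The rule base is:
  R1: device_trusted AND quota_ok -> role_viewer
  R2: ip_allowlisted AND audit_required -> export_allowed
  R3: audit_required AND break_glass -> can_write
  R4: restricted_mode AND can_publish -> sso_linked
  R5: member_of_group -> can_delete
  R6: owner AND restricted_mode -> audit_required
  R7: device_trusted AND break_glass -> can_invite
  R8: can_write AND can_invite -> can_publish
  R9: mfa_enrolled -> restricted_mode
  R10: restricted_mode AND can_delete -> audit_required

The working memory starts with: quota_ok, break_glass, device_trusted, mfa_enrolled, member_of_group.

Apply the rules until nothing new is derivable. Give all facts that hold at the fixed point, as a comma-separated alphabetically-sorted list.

audit_required, break_glass, can_delete, can_invite, can_publish, can_write, device_trusted, member_of_group, mfa_enrolled, quota_ok, restricted_mode, role_viewer, sso_linked

Round 1: R1 [device_trusted AND quota_ok -> role_viewer]; R5 [member_of_group -> can_delete]; R7 [device_trusted AND break_glass -> can_invite]; R9 [mfa_enrolled -> restricted_mode]. Adds role_viewer, can_delete, can_invite, restricted_mode.
Round 2: R10 [restricted_mode AND can_delete -> audit_required]. Adds audit_required.
Round 3: R3 [audit_required AND break_glass -> can_write]. Adds can_write.
Round 4: R8 [can_write AND can_invite -> can_publish]. Adds can_publish.
Round 5: R4 [restricted_mode AND can_publish -> sso_linked]. Adds sso_linked.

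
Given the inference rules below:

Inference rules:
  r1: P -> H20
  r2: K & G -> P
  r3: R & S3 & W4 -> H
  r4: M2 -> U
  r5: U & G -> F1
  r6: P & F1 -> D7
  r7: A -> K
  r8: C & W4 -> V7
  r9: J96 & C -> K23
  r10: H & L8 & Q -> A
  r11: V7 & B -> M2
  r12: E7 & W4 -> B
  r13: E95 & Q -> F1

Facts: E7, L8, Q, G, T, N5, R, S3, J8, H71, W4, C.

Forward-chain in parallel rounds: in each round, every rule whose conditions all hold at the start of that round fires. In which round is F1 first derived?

4

[1] r3 [R & S3 & W4 -> H]; r8 [C & W4 -> V7]; r12 [E7 & W4 -> B]. ⇒ new: H, V7, B.
[2] r10 [H & L8 & Q -> A]; r11 [V7 & B -> M2]. ⇒ new: A, M2.
[3] r4 [M2 -> U]; r7 [A -> K]. ⇒ new: U, K.
[4] r2 [K & G -> P]; r5 [U & G -> F1]. ⇒ new: P, F1.
F1 first appears in round 4.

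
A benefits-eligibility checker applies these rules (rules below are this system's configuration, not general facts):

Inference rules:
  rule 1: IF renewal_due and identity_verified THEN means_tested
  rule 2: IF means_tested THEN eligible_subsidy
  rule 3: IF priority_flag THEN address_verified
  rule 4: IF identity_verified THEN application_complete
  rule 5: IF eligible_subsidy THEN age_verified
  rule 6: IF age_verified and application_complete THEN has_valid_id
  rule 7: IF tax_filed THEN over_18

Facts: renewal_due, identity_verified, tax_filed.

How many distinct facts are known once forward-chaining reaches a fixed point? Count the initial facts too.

[1] rule 1 [IF renewal_due and identity_verified THEN means_tested]; rule 4 [IF identity_verified THEN application_complete]; rule 7 [IF tax_filed THEN over_18]. ⇒ new: means_tested, application_complete, over_18.
[2] rule 2 [IF means_tested THEN eligible_subsidy]. ⇒ new: eligible_subsidy.
[3] rule 5 [IF eligible_subsidy THEN age_verified]. ⇒ new: age_verified.
[4] rule 6 [IF age_verified and application_complete THEN has_valid_id]. ⇒ new: has_valid_id.
Closure: {age_verified, application_complete, eligible_subsidy, has_valid_id, identity_verified, means_tested, over_18, renewal_due, tax_filed} — 9 facts.

9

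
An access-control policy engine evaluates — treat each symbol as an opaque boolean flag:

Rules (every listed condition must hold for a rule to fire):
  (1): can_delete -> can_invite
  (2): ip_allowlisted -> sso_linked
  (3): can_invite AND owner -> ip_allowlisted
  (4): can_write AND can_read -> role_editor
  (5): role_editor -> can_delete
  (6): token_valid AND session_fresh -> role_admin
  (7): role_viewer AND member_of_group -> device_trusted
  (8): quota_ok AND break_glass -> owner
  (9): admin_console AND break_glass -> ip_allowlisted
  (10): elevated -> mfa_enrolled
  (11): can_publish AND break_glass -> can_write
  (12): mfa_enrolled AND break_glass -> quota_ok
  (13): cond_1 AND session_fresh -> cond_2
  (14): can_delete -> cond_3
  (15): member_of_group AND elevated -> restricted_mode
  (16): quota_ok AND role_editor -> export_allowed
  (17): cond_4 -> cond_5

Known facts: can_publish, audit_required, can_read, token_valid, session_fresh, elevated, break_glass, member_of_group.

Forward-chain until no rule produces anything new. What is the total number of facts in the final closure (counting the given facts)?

21

Round 1: (6) [token_valid AND session_fresh -> role_admin]; (10) [elevated -> mfa_enrolled]; (11) [can_publish AND break_glass -> can_write]; (15) [member_of_group AND elevated -> restricted_mode]. Adds role_admin, mfa_enrolled, can_write, restricted_mode.
Round 2: (4) [can_write AND can_read -> role_editor]; (12) [mfa_enrolled AND break_glass -> quota_ok]. Adds role_editor, quota_ok.
Round 3: (5) [role_editor -> can_delete]; (8) [quota_ok AND break_glass -> owner]; (16) [quota_ok AND role_editor -> export_allowed]. Adds can_delete, owner, export_allowed.
Round 4: (1) [can_delete -> can_invite]; (14) [can_delete -> cond_3]. Adds can_invite, cond_3.
Round 5: (3) [can_invite AND owner -> ip_allowlisted]. Adds ip_allowlisted.
Round 6: (2) [ip_allowlisted -> sso_linked]. Adds sso_linked.
Closure: {audit_required, break_glass, can_delete, can_invite, can_publish, can_read, can_write, cond_3, elevated, export_allowed, ip_allowlisted, member_of_group, mfa_enrolled, owner, quota_ok, restricted_mode, role_admin, role_editor, session_fresh, sso_linked, token_valid} — 21 facts.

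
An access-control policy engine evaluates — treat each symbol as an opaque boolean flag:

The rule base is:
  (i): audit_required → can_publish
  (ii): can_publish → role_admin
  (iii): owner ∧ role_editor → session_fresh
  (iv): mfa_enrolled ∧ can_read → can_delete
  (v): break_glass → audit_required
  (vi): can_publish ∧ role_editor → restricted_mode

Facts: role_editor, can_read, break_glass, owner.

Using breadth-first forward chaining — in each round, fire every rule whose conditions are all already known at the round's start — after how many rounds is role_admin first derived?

3

Round 1: (iii) [owner ∧ role_editor → session_fresh]; (v) [break_glass → audit_required]. New: session_fresh, audit_required.
Round 2: (i) [audit_required → can_publish]. New: can_publish.
Round 3: (ii) [can_publish → role_admin]; (vi) [can_publish ∧ role_editor → restricted_mode]. New: role_admin, restricted_mode.
role_admin first appears in round 3.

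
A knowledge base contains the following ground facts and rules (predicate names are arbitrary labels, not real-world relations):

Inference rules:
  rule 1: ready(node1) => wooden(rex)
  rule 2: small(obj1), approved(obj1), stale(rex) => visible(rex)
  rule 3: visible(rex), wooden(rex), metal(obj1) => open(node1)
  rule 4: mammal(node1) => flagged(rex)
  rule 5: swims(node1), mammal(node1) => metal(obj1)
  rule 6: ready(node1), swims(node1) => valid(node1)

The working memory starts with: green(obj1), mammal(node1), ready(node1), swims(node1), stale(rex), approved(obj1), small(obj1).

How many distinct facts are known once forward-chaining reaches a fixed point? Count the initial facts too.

[1] rule 1 [ready(node1) => wooden(rex)]; rule 2 [small(obj1), approved(obj1), stale(rex) => visible(rex)]; rule 4 [mammal(node1) => flagged(rex)]; rule 5 [swims(node1), mammal(node1) => metal(obj1)]; rule 6 [ready(node1), swims(node1) => valid(node1)]. ⇒ new: wooden(rex), visible(rex), flagged(rex), metal(obj1), valid(node1).
[2] rule 3 [visible(rex), wooden(rex), metal(obj1) => open(node1)]. ⇒ new: open(node1).
Closure: {approved(obj1), flagged(rex), green(obj1), mammal(node1), metal(obj1), open(node1), ready(node1), small(obj1), stale(rex), swims(node1), valid(node1), visible(rex), wooden(rex)} — 13 facts.

13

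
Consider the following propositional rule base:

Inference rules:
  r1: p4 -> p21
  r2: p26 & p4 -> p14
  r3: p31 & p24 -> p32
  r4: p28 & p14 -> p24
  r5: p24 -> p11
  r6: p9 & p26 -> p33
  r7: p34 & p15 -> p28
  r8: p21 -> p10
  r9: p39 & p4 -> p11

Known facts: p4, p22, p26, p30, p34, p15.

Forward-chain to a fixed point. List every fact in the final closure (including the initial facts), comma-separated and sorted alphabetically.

p10, p11, p14, p15, p21, p22, p24, p26, p28, p30, p34, p4

Round 1 fires r1, r2, r7, giving p21, p14, p28.
Round 2 fires r4, r8, giving p24, p10.
Round 3 fires r5, giving p11.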